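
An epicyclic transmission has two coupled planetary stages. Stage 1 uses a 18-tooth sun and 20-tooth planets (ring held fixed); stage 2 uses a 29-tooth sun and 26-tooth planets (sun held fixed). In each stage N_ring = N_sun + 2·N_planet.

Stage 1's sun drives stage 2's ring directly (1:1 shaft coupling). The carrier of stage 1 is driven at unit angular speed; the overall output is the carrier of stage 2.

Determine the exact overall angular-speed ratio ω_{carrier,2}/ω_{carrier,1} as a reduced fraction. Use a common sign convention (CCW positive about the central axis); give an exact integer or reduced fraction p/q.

171/55

Stage 1: N_ring = 18 + 2·20 = 58
Stage 1: 18(ω_s−ω_c) = −58(ω_r−ω_c),  ω_r=0, ω_c=1
Stage 1: ω_s = 1 − (58/18)(0−1) = 38/9
  ⇒ ω_s¹/ω_c¹ = 38/9
Stage 2: N_ring = 29 + 2·26 = 81
Stage 2: 29(ω_s−ω_c) = −81(ω_r−ω_c),  ω_s=0, ω_r=1
Stage 2: 29(0−ω_c) = −81(1−ω_c)  ⇒  110ω_c = 81  ⇒  ω_c = 81/110
  ⇒ ω_c²/ω_r² = 81/110
Coupling ω_r² = ω_s¹ ⇒ overall = 38/9 × 81/110 = 171/55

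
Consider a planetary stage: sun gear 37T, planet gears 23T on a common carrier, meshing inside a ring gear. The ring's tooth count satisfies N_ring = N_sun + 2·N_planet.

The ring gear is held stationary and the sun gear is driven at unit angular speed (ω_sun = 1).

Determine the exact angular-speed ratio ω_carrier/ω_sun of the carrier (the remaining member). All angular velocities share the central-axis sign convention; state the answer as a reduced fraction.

N_ring = 37 + 2·23 = 83
37(ω_s−ω_c) = −83(ω_r−ω_c),  ω_r=0, ω_s=1
37(1−ω_c) = −83(0−ω_c)  ⇒  120ω_c = 37  ⇒  ω_c = 37/120
ω_c/ω_s = 37/120

37/120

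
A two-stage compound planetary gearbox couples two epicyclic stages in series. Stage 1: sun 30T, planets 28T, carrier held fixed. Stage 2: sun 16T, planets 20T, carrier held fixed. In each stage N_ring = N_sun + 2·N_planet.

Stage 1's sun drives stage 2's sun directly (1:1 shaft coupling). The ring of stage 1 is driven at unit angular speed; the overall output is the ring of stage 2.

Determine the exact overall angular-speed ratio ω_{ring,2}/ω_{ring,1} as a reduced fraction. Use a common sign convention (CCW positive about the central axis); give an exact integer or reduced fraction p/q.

Stage 1: N_ring = 30 + 2·28 = 86
Stage 1: 30(ω_s−ω_c) = −86(ω_r−ω_c),  ω_c=0, ω_r=1
Stage 1: ω_s = 0 − (86/30)(1−0) = -43/15
  ⇒ ω_s¹/ω_r¹ = -43/15
Stage 2: N_ring = 16 + 2·20 = 56
Stage 2: 16(ω_s−ω_c) = −56(ω_r−ω_c),  ω_c=0, ω_s=1
Stage 2: ω_r = 0 − (16/56)(1−0) = -2/7
  ⇒ ω_r²/ω_s² = -2/7
Coupling ω_s² = ω_s¹ ⇒ overall = -43/15 × -2/7 = 86/105

86/105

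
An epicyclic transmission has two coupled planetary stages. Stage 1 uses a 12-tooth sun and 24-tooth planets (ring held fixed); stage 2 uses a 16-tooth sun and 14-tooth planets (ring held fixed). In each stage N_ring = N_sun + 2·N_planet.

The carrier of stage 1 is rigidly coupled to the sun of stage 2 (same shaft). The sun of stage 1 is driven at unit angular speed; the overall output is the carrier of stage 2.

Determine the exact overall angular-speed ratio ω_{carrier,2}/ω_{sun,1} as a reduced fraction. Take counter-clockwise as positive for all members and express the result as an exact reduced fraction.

2/45

Stage 1: N_ring = 12 + 2·24 = 60
Stage 1: 12(ω_s−ω_c) = −60(ω_r−ω_c),  ω_r=0, ω_s=1
Stage 1: 12(1−ω_c) = −60(0−ω_c)  ⇒  72ω_c = 12  ⇒  ω_c = 1/6
  ⇒ ω_c¹/ω_s¹ = 1/6
Stage 2: N_ring = 16 + 2·14 = 44
Stage 2: 16(ω_s−ω_c) = −44(ω_r−ω_c),  ω_r=0, ω_s=1
Stage 2: 16(1−ω_c) = −44(0−ω_c)  ⇒  60ω_c = 16  ⇒  ω_c = 4/15
  ⇒ ω_c²/ω_s² = 4/15
Coupling ω_s² = ω_c¹ ⇒ overall = 1/6 × 4/15 = 2/45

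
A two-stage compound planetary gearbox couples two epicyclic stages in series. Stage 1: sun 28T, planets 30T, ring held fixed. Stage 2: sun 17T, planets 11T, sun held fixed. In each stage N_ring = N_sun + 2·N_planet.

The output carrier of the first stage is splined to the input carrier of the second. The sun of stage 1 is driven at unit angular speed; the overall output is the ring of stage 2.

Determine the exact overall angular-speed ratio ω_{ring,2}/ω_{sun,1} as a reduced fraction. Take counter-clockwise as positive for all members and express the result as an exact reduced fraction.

392/1131

Stage 1: N_ring = 28 + 2·30 = 88
Stage 1: 28(ω_s−ω_c) = −88(ω_r−ω_c),  ω_r=0, ω_s=1
Stage 1: 28(1−ω_c) = −88(0−ω_c)  ⇒  116ω_c = 28  ⇒  ω_c = 7/29
  ⇒ ω_c¹/ω_s¹ = 7/29
Stage 2: N_ring = 17 + 2·11 = 39
Stage 2: 17(ω_s−ω_c) = −39(ω_r−ω_c),  ω_s=0, ω_c=1
Stage 2: ω_r = 1 − (17/39)(0−1) = 56/39
  ⇒ ω_r²/ω_c² = 56/39
Coupling ω_c² = ω_c¹ ⇒ overall = 7/29 × 56/39 = 392/1131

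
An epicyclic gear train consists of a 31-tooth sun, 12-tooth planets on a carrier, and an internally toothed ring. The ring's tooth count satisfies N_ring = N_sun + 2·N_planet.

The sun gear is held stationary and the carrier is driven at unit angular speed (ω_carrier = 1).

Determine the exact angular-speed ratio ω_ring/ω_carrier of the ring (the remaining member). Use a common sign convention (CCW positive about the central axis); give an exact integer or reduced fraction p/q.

86/55

N_ring = 31 + 2·12 = 55
31(ω_s−ω_c) = −55(ω_r−ω_c),  ω_s=0, ω_c=1
ω_r = 1 − (31/55)(0−1) = 86/55
ω_r/ω_c = 86/55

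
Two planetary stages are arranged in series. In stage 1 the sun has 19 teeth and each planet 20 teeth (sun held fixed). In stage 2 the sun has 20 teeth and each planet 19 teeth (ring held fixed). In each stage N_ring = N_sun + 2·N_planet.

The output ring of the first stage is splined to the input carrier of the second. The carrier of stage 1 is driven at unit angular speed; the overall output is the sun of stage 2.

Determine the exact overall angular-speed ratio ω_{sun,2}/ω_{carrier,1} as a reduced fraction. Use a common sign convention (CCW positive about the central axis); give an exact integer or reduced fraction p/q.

Stage 1: N_ring = 19 + 2·20 = 59
Stage 1: 19(ω_s−ω_c) = −59(ω_r−ω_c),  ω_s=0, ω_c=1
Stage 1: ω_r = 1 − (19/59)(0−1) = 78/59
  ⇒ ω_r¹/ω_c¹ = 78/59
Stage 2: N_ring = 20 + 2·19 = 58
Stage 2: 20(ω_s−ω_c) = −58(ω_r−ω_c),  ω_r=0, ω_c=1
Stage 2: ω_s = 1 − (58/20)(0−1) = 39/10
  ⇒ ω_s²/ω_c² = 39/10
Coupling ω_c² = ω_r¹ ⇒ overall = 78/59 × 39/10 = 1521/295

1521/295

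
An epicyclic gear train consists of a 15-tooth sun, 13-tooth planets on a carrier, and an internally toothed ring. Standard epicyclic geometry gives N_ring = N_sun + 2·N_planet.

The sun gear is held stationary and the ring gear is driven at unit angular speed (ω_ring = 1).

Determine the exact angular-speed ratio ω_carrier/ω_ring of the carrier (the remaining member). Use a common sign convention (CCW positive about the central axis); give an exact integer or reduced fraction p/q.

41/56

N_ring = 15 + 2·13 = 41
15(ω_s−ω_c) = −41(ω_r−ω_c),  ω_s=0, ω_r=1
15(0−ω_c) = −41(1−ω_c)  ⇒  56ω_c = 41  ⇒  ω_c = 41/56
ω_c/ω_r = 41/56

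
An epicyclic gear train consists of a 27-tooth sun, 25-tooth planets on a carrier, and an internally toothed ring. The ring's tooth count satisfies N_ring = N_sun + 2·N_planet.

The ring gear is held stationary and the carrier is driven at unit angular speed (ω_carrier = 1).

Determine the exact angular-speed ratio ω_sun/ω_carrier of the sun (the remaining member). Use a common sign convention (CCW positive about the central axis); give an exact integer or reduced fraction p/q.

104/27

N_ring = 27 + 2·25 = 77
27(ω_s−ω_c) = −77(ω_r−ω_c),  ω_r=0, ω_c=1
ω_s = 1 − (77/27)(0−1) = 104/27
ω_s/ω_c = 104/27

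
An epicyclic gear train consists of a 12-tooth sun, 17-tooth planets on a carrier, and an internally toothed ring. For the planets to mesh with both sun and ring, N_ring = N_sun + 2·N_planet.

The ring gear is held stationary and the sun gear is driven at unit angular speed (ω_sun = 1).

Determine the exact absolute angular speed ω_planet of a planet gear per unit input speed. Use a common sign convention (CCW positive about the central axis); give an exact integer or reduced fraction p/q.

N_ring = 12 + 2·17 = 46
12(ω_s−ω_c) = −46(ω_r−ω_c),  ω_r=0, ω_s=1
12(1−ω_c) = −46(0−ω_c)  ⇒  58ω_c = 12  ⇒  ω_c = 6/29
sun–planet: 12·(1−6/29) = −17·(ω_p−ω_c)  ⇒  ω_p−ω_c = −(12/17)·(23/29) = -276/493
ω_p = 6/29 − 276/493 = -6/17

-6/17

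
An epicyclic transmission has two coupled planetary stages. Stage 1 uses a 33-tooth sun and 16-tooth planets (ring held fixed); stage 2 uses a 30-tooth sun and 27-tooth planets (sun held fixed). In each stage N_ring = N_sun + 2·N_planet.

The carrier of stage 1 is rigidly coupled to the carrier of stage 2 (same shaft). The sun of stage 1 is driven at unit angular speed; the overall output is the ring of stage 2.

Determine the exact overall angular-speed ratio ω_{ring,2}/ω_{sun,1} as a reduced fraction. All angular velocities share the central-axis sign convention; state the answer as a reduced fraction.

627/1372

Stage 1: N_ring = 33 + 2·16 = 65
Stage 1: 33(ω_s−ω_c) = −65(ω_r−ω_c),  ω_r=0, ω_s=1
Stage 1: 33(1−ω_c) = −65(0−ω_c)  ⇒  98ω_c = 33  ⇒  ω_c = 33/98
  ⇒ ω_c¹/ω_s¹ = 33/98
Stage 2: N_ring = 30 + 2·27 = 84
Stage 2: 30(ω_s−ω_c) = −84(ω_r−ω_c),  ω_s=0, ω_c=1
Stage 2: ω_r = 1 − (30/84)(0−1) = 19/14
  ⇒ ω_r²/ω_c² = 19/14
Coupling ω_c² = ω_c¹ ⇒ overall = 33/98 × 19/14 = 627/1372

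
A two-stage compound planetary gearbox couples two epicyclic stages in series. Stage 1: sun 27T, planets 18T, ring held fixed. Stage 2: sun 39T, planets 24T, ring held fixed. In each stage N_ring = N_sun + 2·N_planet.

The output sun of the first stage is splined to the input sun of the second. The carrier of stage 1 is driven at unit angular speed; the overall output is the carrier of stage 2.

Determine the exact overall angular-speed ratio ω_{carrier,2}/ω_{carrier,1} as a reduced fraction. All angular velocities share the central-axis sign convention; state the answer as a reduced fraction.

Stage 1: N_ring = 27 + 2·18 = 63
Stage 1: 27(ω_s−ω_c) = −63(ω_r−ω_c),  ω_r=0, ω_c=1
Stage 1: ω_s = 1 − (63/27)(0−1) = 10/3
  ⇒ ω_s¹/ω_c¹ = 10/3
Stage 2: N_ring = 39 + 2·24 = 87
Stage 2: 39(ω_s−ω_c) = −87(ω_r−ω_c),  ω_r=0, ω_s=1
Stage 2: 39(1−ω_c) = −87(0−ω_c)  ⇒  126ω_c = 39  ⇒  ω_c = 13/42
  ⇒ ω_c²/ω_s² = 13/42
Coupling ω_s² = ω_s¹ ⇒ overall = 10/3 × 13/42 = 65/63

65/63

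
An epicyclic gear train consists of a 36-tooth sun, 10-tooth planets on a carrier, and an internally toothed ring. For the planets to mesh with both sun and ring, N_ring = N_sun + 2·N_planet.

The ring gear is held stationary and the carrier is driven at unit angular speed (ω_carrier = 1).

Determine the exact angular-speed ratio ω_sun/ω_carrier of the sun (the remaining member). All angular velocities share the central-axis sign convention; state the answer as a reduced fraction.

N_ring = 36 + 2·10 = 56
36(ω_s−ω_c) = −56(ω_r−ω_c),  ω_r=0, ω_c=1
ω_s = 1 − (56/36)(0−1) = 23/9
ω_s/ω_c = 23/9

23/9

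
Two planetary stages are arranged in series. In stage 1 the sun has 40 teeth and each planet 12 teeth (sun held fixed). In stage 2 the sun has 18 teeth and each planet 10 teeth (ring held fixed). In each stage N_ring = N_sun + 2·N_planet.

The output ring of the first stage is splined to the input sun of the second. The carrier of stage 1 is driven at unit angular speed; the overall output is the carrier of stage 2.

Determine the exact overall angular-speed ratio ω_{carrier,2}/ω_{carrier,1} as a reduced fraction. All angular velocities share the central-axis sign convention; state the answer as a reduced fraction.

Stage 1: N_ring = 40 + 2·12 = 64
Stage 1: 40(ω_s−ω_c) = −64(ω_r−ω_c),  ω_s=0, ω_c=1
Stage 1: ω_r = 1 − (40/64)(0−1) = 13/8
  ⇒ ω_r¹/ω_c¹ = 13/8
Stage 2: N_ring = 18 + 2·10 = 38
Stage 2: 18(ω_s−ω_c) = −38(ω_r−ω_c),  ω_r=0, ω_s=1
Stage 2: 18(1−ω_c) = −38(0−ω_c)  ⇒  56ω_c = 18  ⇒  ω_c = 9/28
  ⇒ ω_c²/ω_s² = 9/28
Coupling ω_s² = ω_r¹ ⇒ overall = 13/8 × 9/28 = 117/224

117/224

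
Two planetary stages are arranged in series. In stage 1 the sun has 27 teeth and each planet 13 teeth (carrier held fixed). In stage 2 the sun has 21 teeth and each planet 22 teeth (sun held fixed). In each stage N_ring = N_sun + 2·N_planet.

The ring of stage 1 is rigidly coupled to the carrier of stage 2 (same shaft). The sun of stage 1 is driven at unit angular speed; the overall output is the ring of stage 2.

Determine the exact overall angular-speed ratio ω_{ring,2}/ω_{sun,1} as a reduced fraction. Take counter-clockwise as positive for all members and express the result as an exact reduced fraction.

Stage 1: N_ring = 27 + 2·13 = 53
Stage 1: 27(ω_s−ω_c) = −53(ω_r−ω_c),  ω_c=0, ω_s=1
Stage 1: ω_r = 0 − (27/53)(1−0) = -27/53
  ⇒ ω_r¹/ω_s¹ = -27/53
Stage 2: N_ring = 21 + 2·22 = 65
Stage 2: 21(ω_s−ω_c) = −65(ω_r−ω_c),  ω_s=0, ω_c=1
Stage 2: ω_r = 1 − (21/65)(0−1) = 86/65
  ⇒ ω_r²/ω_c² = 86/65
Coupling ω_c² = ω_r¹ ⇒ overall = -27/53 × 86/65 = -2322/3445

-2322/3445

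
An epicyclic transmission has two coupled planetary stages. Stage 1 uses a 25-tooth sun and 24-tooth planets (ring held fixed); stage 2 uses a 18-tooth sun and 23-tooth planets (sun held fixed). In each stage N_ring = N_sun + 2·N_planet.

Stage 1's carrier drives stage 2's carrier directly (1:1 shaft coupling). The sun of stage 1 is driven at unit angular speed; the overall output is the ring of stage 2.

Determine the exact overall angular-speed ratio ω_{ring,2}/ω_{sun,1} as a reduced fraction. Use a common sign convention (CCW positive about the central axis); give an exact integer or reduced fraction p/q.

Stage 1: N_ring = 25 + 2·24 = 73
Stage 1: 25(ω_s−ω_c) = −73(ω_r−ω_c),  ω_r=0, ω_s=1
Stage 1: 25(1−ω_c) = −73(0−ω_c)  ⇒  98ω_c = 25  ⇒  ω_c = 25/98
  ⇒ ω_c¹/ω_s¹ = 25/98
Stage 2: N_ring = 18 + 2·23 = 64
Stage 2: 18(ω_s−ω_c) = −64(ω_r−ω_c),  ω_s=0, ω_c=1
Stage 2: ω_r = 1 − (18/64)(0−1) = 41/32
  ⇒ ω_r²/ω_c² = 41/32
Coupling ω_c² = ω_c¹ ⇒ overall = 25/98 × 41/32 = 1025/3136

1025/3136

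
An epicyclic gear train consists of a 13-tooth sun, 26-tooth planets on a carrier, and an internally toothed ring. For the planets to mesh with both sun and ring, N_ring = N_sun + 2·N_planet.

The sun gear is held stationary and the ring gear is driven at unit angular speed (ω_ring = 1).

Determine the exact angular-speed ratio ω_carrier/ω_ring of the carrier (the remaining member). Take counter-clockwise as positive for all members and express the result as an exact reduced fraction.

N_ring = 13 + 2·26 = 65
13(ω_s−ω_c) = −65(ω_r−ω_c),  ω_s=0, ω_r=1
13(0−ω_c) = −65(1−ω_c)  ⇒  78ω_c = 65  ⇒  ω_c = 5/6
ω_c/ω_r = 5/6

5/6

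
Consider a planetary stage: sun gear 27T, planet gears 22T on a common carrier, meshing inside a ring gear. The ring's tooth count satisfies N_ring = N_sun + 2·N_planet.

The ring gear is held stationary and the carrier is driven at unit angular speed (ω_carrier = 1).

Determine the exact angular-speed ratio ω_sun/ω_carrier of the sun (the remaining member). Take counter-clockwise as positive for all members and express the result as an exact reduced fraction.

98/27

N_ring = 27 + 2·22 = 71
27(ω_s−ω_c) = −71(ω_r−ω_c),  ω_r=0, ω_c=1
ω_s = 1 − (71/27)(0−1) = 98/27
ω_s/ω_c = 98/27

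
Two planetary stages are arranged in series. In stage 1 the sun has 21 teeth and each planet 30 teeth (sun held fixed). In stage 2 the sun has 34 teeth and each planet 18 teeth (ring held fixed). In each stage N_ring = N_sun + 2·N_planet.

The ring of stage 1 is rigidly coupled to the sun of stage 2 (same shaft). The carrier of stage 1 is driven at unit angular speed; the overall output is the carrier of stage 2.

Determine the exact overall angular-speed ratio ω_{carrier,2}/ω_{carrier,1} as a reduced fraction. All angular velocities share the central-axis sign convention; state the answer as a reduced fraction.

289/702

Stage 1: N_ring = 21 + 2·30 = 81
Stage 1: 21(ω_s−ω_c) = −81(ω_r−ω_c),  ω_s=0, ω_c=1
Stage 1: ω_r = 1 − (21/81)(0−1) = 34/27
  ⇒ ω_r¹/ω_c¹ = 34/27
Stage 2: N_ring = 34 + 2·18 = 70
Stage 2: 34(ω_s−ω_c) = −70(ω_r−ω_c),  ω_r=0, ω_s=1
Stage 2: 34(1−ω_c) = −70(0−ω_c)  ⇒  104ω_c = 34  ⇒  ω_c = 17/52
  ⇒ ω_c²/ω_s² = 17/52
Coupling ω_s² = ω_r¹ ⇒ overall = 34/27 × 17/52 = 289/702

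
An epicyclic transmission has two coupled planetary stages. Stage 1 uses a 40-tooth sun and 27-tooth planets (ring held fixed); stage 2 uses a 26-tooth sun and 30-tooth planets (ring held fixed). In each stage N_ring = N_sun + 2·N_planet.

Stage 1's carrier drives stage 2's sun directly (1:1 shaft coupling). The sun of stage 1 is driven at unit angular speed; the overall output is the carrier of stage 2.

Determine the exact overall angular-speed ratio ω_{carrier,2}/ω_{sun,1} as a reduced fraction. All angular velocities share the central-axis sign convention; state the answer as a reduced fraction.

65/938

Stage 1: N_ring = 40 + 2·27 = 94
Stage 1: 40(ω_s−ω_c) = −94(ω_r−ω_c),  ω_r=0, ω_s=1
Stage 1: 40(1−ω_c) = −94(0−ω_c)  ⇒  134ω_c = 40  ⇒  ω_c = 20/67
  ⇒ ω_c¹/ω_s¹ = 20/67
Stage 2: N_ring = 26 + 2·30 = 86
Stage 2: 26(ω_s−ω_c) = −86(ω_r−ω_c),  ω_r=0, ω_s=1
Stage 2: 26(1−ω_c) = −86(0−ω_c)  ⇒  112ω_c = 26  ⇒  ω_c = 13/56
  ⇒ ω_c²/ω_s² = 13/56
Coupling ω_s² = ω_c¹ ⇒ overall = 20/67 × 13/56 = 65/938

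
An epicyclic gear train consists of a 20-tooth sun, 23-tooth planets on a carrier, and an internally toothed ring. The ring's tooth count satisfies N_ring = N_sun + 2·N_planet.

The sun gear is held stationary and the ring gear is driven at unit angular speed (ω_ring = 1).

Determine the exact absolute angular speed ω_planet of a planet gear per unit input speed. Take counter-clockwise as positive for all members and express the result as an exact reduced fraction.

33/23

N_ring = 20 + 2·23 = 66
20(ω_s−ω_c) = −66(ω_r−ω_c),  ω_s=0, ω_r=1
20(0−ω_c) = −66(1−ω_c)  ⇒  86ω_c = 66  ⇒  ω_c = 33/43
sun–planet: 20·(0−33/43) = −23·(ω_p−ω_c)  ⇒  ω_p−ω_c = −(20/23)·(-33/43) = 660/989
ω_p = 33/43 + 660/989 = 33/23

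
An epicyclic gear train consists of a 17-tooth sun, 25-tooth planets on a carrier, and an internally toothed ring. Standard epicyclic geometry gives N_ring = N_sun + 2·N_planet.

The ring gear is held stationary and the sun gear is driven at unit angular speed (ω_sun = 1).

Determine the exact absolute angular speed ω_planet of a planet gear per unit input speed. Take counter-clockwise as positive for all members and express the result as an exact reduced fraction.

N_ring = 17 + 2·25 = 67
17(ω_s−ω_c) = −67(ω_r−ω_c),  ω_r=0, ω_s=1
17(1−ω_c) = −67(0−ω_c)  ⇒  84ω_c = 17  ⇒  ω_c = 17/84
sun–planet: 17·(1−17/84) = −25·(ω_p−ω_c)  ⇒  ω_p−ω_c = −(17/25)·(67/84) = -1139/2100
ω_p = 17/84 − 1139/2100 = -17/50

-17/50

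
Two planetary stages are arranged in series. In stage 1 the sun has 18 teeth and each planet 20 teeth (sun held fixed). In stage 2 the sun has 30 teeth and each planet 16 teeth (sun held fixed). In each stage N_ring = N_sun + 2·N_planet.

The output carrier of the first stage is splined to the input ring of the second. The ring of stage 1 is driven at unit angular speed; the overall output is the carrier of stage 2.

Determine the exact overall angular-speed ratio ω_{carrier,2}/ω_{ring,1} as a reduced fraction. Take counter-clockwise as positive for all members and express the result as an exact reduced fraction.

Stage 1: N_ring = 18 + 2·20 = 58
Stage 1: 18(ω_s−ω_c) = −58(ω_r−ω_c),  ω_s=0, ω_r=1
Stage 1: 18(0−ω_c) = −58(1−ω_c)  ⇒  76ω_c = 58  ⇒  ω_c = 29/38
  ⇒ ω_c¹/ω_r¹ = 29/38
Stage 2: N_ring = 30 + 2·16 = 62
Stage 2: 30(ω_s−ω_c) = −62(ω_r−ω_c),  ω_s=0, ω_r=1
Stage 2: 30(0−ω_c) = −62(1−ω_c)  ⇒  92ω_c = 62  ⇒  ω_c = 31/46
  ⇒ ω_c²/ω_r² = 31/46
Coupling ω_r² = ω_c¹ ⇒ overall = 29/38 × 31/46 = 899/1748

899/1748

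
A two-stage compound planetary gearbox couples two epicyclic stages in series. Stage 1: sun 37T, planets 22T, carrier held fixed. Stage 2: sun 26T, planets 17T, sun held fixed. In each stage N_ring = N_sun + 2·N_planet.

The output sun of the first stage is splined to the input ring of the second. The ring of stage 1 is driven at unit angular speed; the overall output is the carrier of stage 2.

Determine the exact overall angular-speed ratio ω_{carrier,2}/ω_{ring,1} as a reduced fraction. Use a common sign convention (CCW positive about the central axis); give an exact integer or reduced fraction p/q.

-2430/1591

Stage 1: N_ring = 37 + 2·22 = 81
Stage 1: 37(ω_s−ω_c) = −81(ω_r−ω_c),  ω_c=0, ω_r=1
Stage 1: ω_s = 0 − (81/37)(1−0) = -81/37
  ⇒ ω_s¹/ω_r¹ = -81/37
Stage 2: N_ring = 26 + 2·17 = 60
Stage 2: 26(ω_s−ω_c) = −60(ω_r−ω_c),  ω_s=0, ω_r=1
Stage 2: 26(0−ω_c) = −60(1−ω_c)  ⇒  86ω_c = 60  ⇒  ω_c = 30/43
  ⇒ ω_c²/ω_r² = 30/43
Coupling ω_r² = ω_s¹ ⇒ overall = -81/37 × 30/43 = -2430/1591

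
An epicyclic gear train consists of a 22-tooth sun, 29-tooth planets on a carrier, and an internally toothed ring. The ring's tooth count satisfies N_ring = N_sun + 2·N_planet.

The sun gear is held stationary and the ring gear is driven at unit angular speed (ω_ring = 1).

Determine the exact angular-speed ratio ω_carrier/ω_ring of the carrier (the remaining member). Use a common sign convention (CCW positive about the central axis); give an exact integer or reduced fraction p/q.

40/51

N_ring = 22 + 2·29 = 80
22(ω_s−ω_c) = −80(ω_r−ω_c),  ω_s=0, ω_r=1
22(0−ω_c) = −80(1−ω_c)  ⇒  102ω_c = 80  ⇒  ω_c = 40/51
ω_c/ω_r = 40/51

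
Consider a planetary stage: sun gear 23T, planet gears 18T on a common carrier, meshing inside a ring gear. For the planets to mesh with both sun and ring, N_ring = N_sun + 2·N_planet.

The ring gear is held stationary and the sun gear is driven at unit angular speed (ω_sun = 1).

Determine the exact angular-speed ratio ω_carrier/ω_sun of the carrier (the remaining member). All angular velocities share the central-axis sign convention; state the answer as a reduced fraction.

N_ring = 23 + 2·18 = 59
23(ω_s−ω_c) = −59(ω_r−ω_c),  ω_r=0, ω_s=1
23(1−ω_c) = −59(0−ω_c)  ⇒  82ω_c = 23  ⇒  ω_c = 23/82
ω_c/ω_s = 23/82

23/82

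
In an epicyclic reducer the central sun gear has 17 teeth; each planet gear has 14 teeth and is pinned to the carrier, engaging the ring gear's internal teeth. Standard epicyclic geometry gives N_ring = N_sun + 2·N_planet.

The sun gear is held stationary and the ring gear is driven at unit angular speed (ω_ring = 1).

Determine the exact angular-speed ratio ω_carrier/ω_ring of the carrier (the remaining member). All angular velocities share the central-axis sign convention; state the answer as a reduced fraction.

N_ring = 17 + 2·14 = 45
17(ω_s−ω_c) = −45(ω_r−ω_c),  ω_s=0, ω_r=1
17(0−ω_c) = −45(1−ω_c)  ⇒  62ω_c = 45  ⇒  ω_c = 45/62
ω_c/ω_r = 45/62

45/62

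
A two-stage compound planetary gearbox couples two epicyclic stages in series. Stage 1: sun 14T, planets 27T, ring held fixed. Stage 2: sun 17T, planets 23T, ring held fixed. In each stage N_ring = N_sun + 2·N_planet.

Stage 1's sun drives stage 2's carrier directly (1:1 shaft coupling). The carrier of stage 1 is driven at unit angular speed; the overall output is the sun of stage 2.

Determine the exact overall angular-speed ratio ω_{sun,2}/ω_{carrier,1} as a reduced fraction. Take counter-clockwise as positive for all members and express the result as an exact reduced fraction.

Stage 1: N_ring = 14 + 2·27 = 68
Stage 1: 14(ω_s−ω_c) = −68(ω_r−ω_c),  ω_r=0, ω_c=1
Stage 1: ω_s = 1 − (68/14)(0−1) = 41/7
  ⇒ ω_s¹/ω_c¹ = 41/7
Stage 2: N_ring = 17 + 2·23 = 63
Stage 2: 17(ω_s−ω_c) = −63(ω_r−ω_c),  ω_r=0, ω_c=1
Stage 2: ω_s = 1 − (63/17)(0−1) = 80/17
  ⇒ ω_s²/ω_c² = 80/17
Coupling ω_c² = ω_s¹ ⇒ overall = 41/7 × 80/17 = 3280/119

3280/119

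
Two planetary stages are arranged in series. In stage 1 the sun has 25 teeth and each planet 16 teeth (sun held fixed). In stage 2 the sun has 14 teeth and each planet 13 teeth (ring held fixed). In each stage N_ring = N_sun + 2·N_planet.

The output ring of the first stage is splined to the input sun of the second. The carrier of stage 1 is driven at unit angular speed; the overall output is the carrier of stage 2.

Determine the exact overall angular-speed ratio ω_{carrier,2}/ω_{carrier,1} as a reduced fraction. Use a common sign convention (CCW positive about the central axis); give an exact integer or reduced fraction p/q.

574/1539

Stage 1: N_ring = 25 + 2·16 = 57
Stage 1: 25(ω_s−ω_c) = −57(ω_r−ω_c),  ω_s=0, ω_c=1
Stage 1: ω_r = 1 − (25/57)(0−1) = 82/57
  ⇒ ω_r¹/ω_c¹ = 82/57
Stage 2: N_ring = 14 + 2·13 = 40
Stage 2: 14(ω_s−ω_c) = −40(ω_r−ω_c),  ω_r=0, ω_s=1
Stage 2: 14(1−ω_c) = −40(0−ω_c)  ⇒  54ω_c = 14  ⇒  ω_c = 7/27
  ⇒ ω_c²/ω_s² = 7/27
Coupling ω_s² = ω_r¹ ⇒ overall = 82/57 × 7/27 = 574/1539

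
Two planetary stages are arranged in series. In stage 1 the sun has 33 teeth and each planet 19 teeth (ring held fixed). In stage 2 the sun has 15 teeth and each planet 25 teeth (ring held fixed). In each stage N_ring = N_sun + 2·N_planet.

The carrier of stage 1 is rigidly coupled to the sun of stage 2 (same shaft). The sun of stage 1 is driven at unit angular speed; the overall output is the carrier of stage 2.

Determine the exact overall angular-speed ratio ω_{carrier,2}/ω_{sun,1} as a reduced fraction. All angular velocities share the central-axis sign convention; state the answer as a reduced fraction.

99/1664

Stage 1: N_ring = 33 + 2·19 = 71
Stage 1: 33(ω_s−ω_c) = −71(ω_r−ω_c),  ω_r=0, ω_s=1
Stage 1: 33(1−ω_c) = −71(0−ω_c)  ⇒  104ω_c = 33  ⇒  ω_c = 33/104
  ⇒ ω_c¹/ω_s¹ = 33/104
Stage 2: N_ring = 15 + 2·25 = 65
Stage 2: 15(ω_s−ω_c) = −65(ω_r−ω_c),  ω_r=0, ω_s=1
Stage 2: 15(1−ω_c) = −65(0−ω_c)  ⇒  80ω_c = 15  ⇒  ω_c = 3/16
  ⇒ ω_c²/ω_s² = 3/16
Coupling ω_s² = ω_c¹ ⇒ overall = 33/104 × 3/16 = 99/1664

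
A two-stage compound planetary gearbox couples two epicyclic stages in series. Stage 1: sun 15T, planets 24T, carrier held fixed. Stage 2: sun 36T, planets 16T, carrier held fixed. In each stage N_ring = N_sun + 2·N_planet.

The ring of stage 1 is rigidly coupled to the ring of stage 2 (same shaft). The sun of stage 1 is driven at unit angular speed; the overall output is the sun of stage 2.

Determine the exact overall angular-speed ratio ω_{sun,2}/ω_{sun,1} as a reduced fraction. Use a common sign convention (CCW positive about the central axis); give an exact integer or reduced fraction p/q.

85/189

Stage 1: N_ring = 15 + 2·24 = 63
Stage 1: 15(ω_s−ω_c) = −63(ω_r−ω_c),  ω_c=0, ω_s=1
Stage 1: ω_r = 0 − (15/63)(1−0) = -5/21
  ⇒ ω_r¹/ω_s¹ = -5/21
Stage 2: N_ring = 36 + 2·16 = 68
Stage 2: 36(ω_s−ω_c) = −68(ω_r−ω_c),  ω_c=0, ω_r=1
Stage 2: ω_s = 0 − (68/36)(1−0) = -17/9
  ⇒ ω_s²/ω_r² = -17/9
Coupling ω_r² = ω_r¹ ⇒ overall = -5/21 × -17/9 = 85/189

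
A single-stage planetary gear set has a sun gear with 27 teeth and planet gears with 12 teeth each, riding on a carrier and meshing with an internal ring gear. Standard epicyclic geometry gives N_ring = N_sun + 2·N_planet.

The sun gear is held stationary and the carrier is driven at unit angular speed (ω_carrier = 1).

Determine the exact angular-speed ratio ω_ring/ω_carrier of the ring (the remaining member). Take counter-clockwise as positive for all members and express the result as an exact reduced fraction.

26/17

N_ring = 27 + 2·12 = 51
27(ω_s−ω_c) = −51(ω_r−ω_c),  ω_s=0, ω_c=1
ω_r = 1 − (27/51)(0−1) = 26/17
ω_r/ω_c = 26/17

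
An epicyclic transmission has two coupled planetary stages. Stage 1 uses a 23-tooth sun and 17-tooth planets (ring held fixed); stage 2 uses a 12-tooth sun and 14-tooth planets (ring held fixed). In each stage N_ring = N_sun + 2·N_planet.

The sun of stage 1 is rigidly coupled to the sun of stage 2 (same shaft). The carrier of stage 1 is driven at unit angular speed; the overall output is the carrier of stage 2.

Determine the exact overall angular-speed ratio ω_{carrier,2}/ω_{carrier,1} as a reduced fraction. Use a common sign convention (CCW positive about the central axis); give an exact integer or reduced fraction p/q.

Stage 1: N_ring = 23 + 2·17 = 57
Stage 1: 23(ω_s−ω_c) = −57(ω_r−ω_c),  ω_r=0, ω_c=1
Stage 1: ω_s = 1 − (57/23)(0−1) = 80/23
  ⇒ ω_s¹/ω_c¹ = 80/23
Stage 2: N_ring = 12 + 2·14 = 40
Stage 2: 12(ω_s−ω_c) = −40(ω_r−ω_c),  ω_r=0, ω_s=1
Stage 2: 12(1−ω_c) = −40(0−ω_c)  ⇒  52ω_c = 12  ⇒  ω_c = 3/13
  ⇒ ω_c²/ω_s² = 3/13
Coupling ω_s² = ω_s¹ ⇒ overall = 80/23 × 3/13 = 240/299

240/299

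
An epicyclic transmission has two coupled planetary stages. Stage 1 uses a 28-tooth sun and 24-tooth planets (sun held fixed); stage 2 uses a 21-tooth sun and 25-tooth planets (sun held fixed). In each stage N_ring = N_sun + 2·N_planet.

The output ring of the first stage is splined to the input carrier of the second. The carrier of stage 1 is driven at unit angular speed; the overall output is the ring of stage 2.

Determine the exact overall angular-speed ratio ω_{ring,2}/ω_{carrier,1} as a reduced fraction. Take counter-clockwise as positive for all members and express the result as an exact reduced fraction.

Stage 1: N_ring = 28 + 2·24 = 76
Stage 1: 28(ω_s−ω_c) = −76(ω_r−ω_c),  ω_s=0, ω_c=1
Stage 1: ω_r = 1 − (28/76)(0−1) = 26/19
  ⇒ ω_r¹/ω_c¹ = 26/19
Stage 2: N_ring = 21 + 2·25 = 71
Stage 2: 21(ω_s−ω_c) = −71(ω_r−ω_c),  ω_s=0, ω_c=1
Stage 2: ω_r = 1 − (21/71)(0−1) = 92/71
  ⇒ ω_r²/ω_c² = 92/71
Coupling ω_c² = ω_r¹ ⇒ overall = 26/19 × 92/71 = 2392/1349

2392/1349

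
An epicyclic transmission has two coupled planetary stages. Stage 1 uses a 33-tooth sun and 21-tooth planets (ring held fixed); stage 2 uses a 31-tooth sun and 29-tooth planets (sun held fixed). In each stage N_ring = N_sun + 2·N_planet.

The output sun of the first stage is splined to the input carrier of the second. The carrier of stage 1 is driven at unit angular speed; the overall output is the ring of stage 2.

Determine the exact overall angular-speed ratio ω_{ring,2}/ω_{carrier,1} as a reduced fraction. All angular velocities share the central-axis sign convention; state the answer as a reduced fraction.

4320/979

Stage 1: N_ring = 33 + 2·21 = 75
Stage 1: 33(ω_s−ω_c) = −75(ω_r−ω_c),  ω_r=0, ω_c=1
Stage 1: ω_s = 1 − (75/33)(0−1) = 36/11
  ⇒ ω_s¹/ω_c¹ = 36/11
Stage 2: N_ring = 31 + 2·29 = 89
Stage 2: 31(ω_s−ω_c) = −89(ω_r−ω_c),  ω_s=0, ω_c=1
Stage 2: ω_r = 1 − (31/89)(0−1) = 120/89
  ⇒ ω_r²/ω_c² = 120/89
Coupling ω_c² = ω_s¹ ⇒ overall = 36/11 × 120/89 = 4320/979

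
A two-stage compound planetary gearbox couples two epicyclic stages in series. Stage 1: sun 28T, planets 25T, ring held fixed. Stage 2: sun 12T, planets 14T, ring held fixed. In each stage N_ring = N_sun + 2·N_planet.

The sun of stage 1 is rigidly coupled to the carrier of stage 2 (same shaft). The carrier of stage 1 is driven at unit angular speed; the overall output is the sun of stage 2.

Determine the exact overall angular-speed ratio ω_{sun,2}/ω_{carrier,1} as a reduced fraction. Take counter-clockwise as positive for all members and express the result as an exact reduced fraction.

689/42

Stage 1: N_ring = 28 + 2·25 = 78
Stage 1: 28(ω_s−ω_c) = −78(ω_r−ω_c),  ω_r=0, ω_c=1
Stage 1: ω_s = 1 − (78/28)(0−1) = 53/14
  ⇒ ω_s¹/ω_c¹ = 53/14
Stage 2: N_ring = 12 + 2·14 = 40
Stage 2: 12(ω_s−ω_c) = −40(ω_r−ω_c),  ω_r=0, ω_c=1
Stage 2: ω_s = 1 − (40/12)(0−1) = 13/3
  ⇒ ω_s²/ω_c² = 13/3
Coupling ω_c² = ω_s¹ ⇒ overall = 53/14 × 13/3 = 689/42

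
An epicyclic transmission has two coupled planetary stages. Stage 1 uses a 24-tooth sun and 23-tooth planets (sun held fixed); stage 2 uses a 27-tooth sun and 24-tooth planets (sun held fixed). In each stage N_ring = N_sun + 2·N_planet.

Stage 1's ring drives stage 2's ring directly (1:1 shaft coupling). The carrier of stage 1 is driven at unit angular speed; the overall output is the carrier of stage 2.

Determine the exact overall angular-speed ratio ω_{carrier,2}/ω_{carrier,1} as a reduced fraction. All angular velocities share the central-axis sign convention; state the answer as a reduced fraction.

Stage 1: N_ring = 24 + 2·23 = 70
Stage 1: 24(ω_s−ω_c) = −70(ω_r−ω_c),  ω_s=0, ω_c=1
Stage 1: ω_r = 1 − (24/70)(0−1) = 47/35
  ⇒ ω_r¹/ω_c¹ = 47/35
Stage 2: N_ring = 27 + 2·24 = 75
Stage 2: 27(ω_s−ω_c) = −75(ω_r−ω_c),  ω_s=0, ω_r=1
Stage 2: 27(0−ω_c) = −75(1−ω_c)  ⇒  102ω_c = 75  ⇒  ω_c = 25/34
  ⇒ ω_c²/ω_r² = 25/34
Coupling ω_r² = ω_r¹ ⇒ overall = 47/35 × 25/34 = 235/238

235/238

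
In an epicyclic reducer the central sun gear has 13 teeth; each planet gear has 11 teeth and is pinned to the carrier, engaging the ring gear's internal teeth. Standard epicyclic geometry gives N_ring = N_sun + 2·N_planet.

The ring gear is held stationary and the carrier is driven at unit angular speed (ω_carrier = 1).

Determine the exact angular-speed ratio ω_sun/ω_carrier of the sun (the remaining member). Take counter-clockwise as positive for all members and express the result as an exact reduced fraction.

N_ring = 13 + 2·11 = 35
13(ω_s−ω_c) = −35(ω_r−ω_c),  ω_r=0, ω_c=1
ω_s = 1 − (35/13)(0−1) = 48/13
ω_s/ω_c = 48/13

48/13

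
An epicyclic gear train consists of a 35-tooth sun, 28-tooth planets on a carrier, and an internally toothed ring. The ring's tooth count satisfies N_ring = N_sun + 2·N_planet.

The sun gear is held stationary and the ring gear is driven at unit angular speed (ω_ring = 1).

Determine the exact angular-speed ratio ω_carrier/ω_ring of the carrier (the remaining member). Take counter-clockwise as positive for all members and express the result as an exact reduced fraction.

N_ring = 35 + 2·28 = 91
35(ω_s−ω_c) = −91(ω_r−ω_c),  ω_s=0, ω_r=1
35(0−ω_c) = −91(1−ω_c)  ⇒  126ω_c = 91  ⇒  ω_c = 13/18
ω_c/ω_r = 13/18

13/18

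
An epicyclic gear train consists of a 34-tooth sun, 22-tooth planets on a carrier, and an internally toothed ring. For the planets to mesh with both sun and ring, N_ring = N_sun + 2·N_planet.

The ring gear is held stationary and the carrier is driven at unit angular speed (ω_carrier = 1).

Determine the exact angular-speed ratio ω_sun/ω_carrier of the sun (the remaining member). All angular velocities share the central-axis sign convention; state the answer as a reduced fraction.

56/17

N_ring = 34 + 2·22 = 78
34(ω_s−ω_c) = −78(ω_r−ω_c),  ω_r=0, ω_c=1
ω_s = 1 − (78/34)(0−1) = 56/17
ω_s/ω_c = 56/17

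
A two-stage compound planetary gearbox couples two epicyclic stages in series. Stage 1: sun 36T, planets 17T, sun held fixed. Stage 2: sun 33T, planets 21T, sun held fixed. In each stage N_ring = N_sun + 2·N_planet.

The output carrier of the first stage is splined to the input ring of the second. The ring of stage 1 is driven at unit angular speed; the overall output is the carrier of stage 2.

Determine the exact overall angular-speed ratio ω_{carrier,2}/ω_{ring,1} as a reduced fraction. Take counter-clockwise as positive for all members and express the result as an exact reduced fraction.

Stage 1: N_ring = 36 + 2·17 = 70
Stage 1: 36(ω_s−ω_c) = −70(ω_r−ω_c),  ω_s=0, ω_r=1
Stage 1: 36(0−ω_c) = −70(1−ω_c)  ⇒  106ω_c = 70  ⇒  ω_c = 35/53
  ⇒ ω_c¹/ω_r¹ = 35/53
Stage 2: N_ring = 33 + 2·21 = 75
Stage 2: 33(ω_s−ω_c) = −75(ω_r−ω_c),  ω_s=0, ω_r=1
Stage 2: 33(0−ω_c) = −75(1−ω_c)  ⇒  108ω_c = 75  ⇒  ω_c = 25/36
  ⇒ ω_c²/ω_r² = 25/36
Coupling ω_r² = ω_c¹ ⇒ overall = 35/53 × 25/36 = 875/1908

875/1908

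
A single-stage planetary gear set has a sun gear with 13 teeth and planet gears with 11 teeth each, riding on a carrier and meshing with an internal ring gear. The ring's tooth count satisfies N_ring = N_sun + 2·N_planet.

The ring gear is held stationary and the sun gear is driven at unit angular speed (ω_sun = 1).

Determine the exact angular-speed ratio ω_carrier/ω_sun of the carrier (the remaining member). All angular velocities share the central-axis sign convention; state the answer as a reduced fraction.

13/48

N_ring = 13 + 2·11 = 35
13(ω_s−ω_c) = −35(ω_r−ω_c),  ω_r=0, ω_s=1
13(1−ω_c) = −35(0−ω_c)  ⇒  48ω_c = 13  ⇒  ω_c = 13/48
ω_c/ω_s = 13/48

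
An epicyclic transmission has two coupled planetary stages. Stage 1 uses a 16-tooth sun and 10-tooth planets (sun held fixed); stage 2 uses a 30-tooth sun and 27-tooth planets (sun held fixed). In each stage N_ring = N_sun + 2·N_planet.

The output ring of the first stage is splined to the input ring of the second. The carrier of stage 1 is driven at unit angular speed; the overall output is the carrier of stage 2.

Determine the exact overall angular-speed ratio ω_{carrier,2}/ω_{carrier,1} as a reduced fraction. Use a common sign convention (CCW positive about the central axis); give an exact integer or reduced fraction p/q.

182/171

Stage 1: N_ring = 16 + 2·10 = 36
Stage 1: 16(ω_s−ω_c) = −36(ω_r−ω_c),  ω_s=0, ω_c=1
Stage 1: ω_r = 1 − (16/36)(0−1) = 13/9
  ⇒ ω_r¹/ω_c¹ = 13/9
Stage 2: N_ring = 30 + 2·27 = 84
Stage 2: 30(ω_s−ω_c) = −84(ω_r−ω_c),  ω_s=0, ω_r=1
Stage 2: 30(0−ω_c) = −84(1−ω_c)  ⇒  114ω_c = 84  ⇒  ω_c = 14/19
  ⇒ ω_c²/ω_r² = 14/19
Coupling ω_r² = ω_r¹ ⇒ overall = 13/9 × 14/19 = 182/171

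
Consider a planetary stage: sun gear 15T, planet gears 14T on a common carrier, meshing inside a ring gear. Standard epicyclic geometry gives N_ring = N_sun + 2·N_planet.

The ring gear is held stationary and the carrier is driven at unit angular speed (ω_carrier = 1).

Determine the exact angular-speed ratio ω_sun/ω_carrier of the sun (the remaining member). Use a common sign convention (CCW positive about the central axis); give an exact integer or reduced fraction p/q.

N_ring = 15 + 2·14 = 43
15(ω_s−ω_c) = −43(ω_r−ω_c),  ω_r=0, ω_c=1
ω_s = 1 − (43/15)(0−1) = 58/15
ω_s/ω_c = 58/15

58/15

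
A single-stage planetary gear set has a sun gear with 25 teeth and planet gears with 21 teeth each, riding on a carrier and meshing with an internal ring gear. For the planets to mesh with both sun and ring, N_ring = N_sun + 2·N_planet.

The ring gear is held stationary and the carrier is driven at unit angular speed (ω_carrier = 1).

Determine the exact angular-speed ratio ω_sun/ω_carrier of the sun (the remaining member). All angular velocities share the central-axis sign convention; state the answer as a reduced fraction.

92/25

N_ring = 25 + 2·21 = 67
25(ω_s−ω_c) = −67(ω_r−ω_c),  ω_r=0, ω_c=1
ω_s = 1 − (67/25)(0−1) = 92/25
ω_s/ω_c = 92/25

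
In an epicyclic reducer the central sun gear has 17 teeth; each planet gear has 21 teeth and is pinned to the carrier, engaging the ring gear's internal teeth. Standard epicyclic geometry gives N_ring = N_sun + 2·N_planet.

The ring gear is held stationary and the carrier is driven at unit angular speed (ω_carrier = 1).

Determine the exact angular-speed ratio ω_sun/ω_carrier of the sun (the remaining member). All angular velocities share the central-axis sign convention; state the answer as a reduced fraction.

76/17

N_ring = 17 + 2·21 = 59
17(ω_s−ω_c) = −59(ω_r−ω_c),  ω_r=0, ω_c=1
ω_s = 1 − (59/17)(0−1) = 76/17
ω_s/ω_c = 76/17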